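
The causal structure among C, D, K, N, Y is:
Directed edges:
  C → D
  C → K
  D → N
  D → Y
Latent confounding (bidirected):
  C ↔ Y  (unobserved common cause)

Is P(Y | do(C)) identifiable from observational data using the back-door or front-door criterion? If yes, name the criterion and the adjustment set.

P(Y|do(C)): frontdoor, adjust for {D}.

desc(C)\{C}={D,K,N,Y}; candidates ⊆ {—}.
C↔Y: latent back-door arc(s) into C.
size 0: {}; under {} C still reaches {Y} ∋ Y.
C↔Y cannot be blocked by any observed set — no back-door set.
{D}: (i) intercepts every directed C→Y path; (ii) no back-door C→{D}; (iii) {C} blocks every back-door {D}→Y. Front-door holds.
P(Y|do(C)) = Σ_{D} P(D|C) Σ_{C'} P(Y|D,C')P(C').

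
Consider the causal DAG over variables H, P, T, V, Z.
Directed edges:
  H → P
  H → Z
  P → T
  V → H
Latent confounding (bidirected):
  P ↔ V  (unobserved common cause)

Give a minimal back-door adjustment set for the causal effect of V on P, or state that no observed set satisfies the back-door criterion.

V→P: no observed back-door set.

desc(V)\{V}={H,P,T,Z}; candidates ⊆ {—}.
V↔P: latent back-door arc(s) into V.
size 0: {}; under {} V still reaches {P,T} ∋ P.
V↔P cannot be blocked by any observed set — no back-door set.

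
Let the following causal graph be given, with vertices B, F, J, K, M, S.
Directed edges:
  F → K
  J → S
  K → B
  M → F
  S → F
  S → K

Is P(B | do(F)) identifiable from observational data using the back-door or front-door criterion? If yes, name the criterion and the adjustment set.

P(B|do(F)): backdoor, adjust for {S}.

desc(F)\{F}={B,K}; candidates ⊆ {J,M,S}.
size 0: {}; under {} F still reaches {B,J,K,M,S} ∋ B.
{S}: F⊥B given {S} in G with F→· removed — back-door holds.
P(B|do(F)) = Σ_{S} P(B|F,S)·P(S).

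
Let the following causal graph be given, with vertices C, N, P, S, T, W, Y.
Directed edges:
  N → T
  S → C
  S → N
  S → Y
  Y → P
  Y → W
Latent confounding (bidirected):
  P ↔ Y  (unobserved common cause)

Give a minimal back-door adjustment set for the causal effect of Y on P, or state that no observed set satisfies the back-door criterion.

Y→P: no observed back-door set.

desc(Y)\{Y}={P,W}; candidates ⊆ {C,N,S,T}.
Y↔P: latent back-door arc(s) into Y.
size 0: {}; under {} Y still reaches {C,N,P,S,T} ∋ P.
size 1: {C}, {N}, {S} …(+1); under {C} Y still reaches {N,P,S,T} ∋ P.
size 2: {C,N}, {C,S}, {C,T} …(+3); under {C,N} Y still reaches {P,S} ∋ P.
Y↔P cannot be blocked by any observed set — no back-door set.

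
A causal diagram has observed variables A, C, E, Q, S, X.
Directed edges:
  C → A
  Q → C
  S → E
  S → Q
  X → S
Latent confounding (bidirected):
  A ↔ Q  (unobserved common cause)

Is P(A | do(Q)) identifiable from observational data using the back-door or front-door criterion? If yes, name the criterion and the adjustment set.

P(A|do(Q)): frontdoor, adjust for {C}.

desc(Q)\{Q}={A,C}; candidates ⊆ {E,S,X}.
Q↔A: latent back-door arc(s) into Q.
size 0: {}; under {} Q still reaches {A,E,S,X} ∋ A.
size 1: {E}, {S}, {X}; under {E} Q still reaches {A,S,X} ∋ A.
size 2: {E,S}, {E,X}, {S,X}; under {E,S} Q still reaches {A} ∋ A.
Q↔A cannot be blocked by any observed set — no back-door set.
{C}: (i) intercepts every directed Q→A path; (ii) no back-door Q→{C}; (iii) {Q} blocks every back-door {C}→A. Front-door holds.
P(A|do(Q)) = Σ_{C} P(C|Q) Σ_{Q'} P(A|C,Q')P(Q').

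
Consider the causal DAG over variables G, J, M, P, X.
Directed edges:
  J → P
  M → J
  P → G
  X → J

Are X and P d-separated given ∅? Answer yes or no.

No — X and P are d-connected given ∅.

Bayes-Ball from X | ∅ reaches {G,J,P}.
P ∈ reach(X|∅) ⇒ X ⊥̸ P | ∅.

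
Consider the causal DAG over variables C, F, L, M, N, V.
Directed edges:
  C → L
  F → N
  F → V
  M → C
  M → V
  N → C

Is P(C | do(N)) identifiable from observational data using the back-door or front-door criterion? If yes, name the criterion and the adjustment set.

P(C|do(N)): backdoor, adjust for ∅.

desc(N)\{N}={C,L}; candidates ⊆ {F,M,V}.
∅: N⊥C given ∅ in G with N→· removed — back-door holds.
P(C|do(N)) = P(C|N) — no adjustment needed.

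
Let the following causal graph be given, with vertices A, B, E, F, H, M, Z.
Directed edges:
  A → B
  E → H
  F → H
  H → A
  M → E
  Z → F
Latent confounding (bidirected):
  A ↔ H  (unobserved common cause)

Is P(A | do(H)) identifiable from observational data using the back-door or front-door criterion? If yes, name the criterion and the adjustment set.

P(A|do(H)): not identifiable (no BD/FD set).

desc(H)\{H}={A,B}; candidates ⊆ {E,F,M,Z}.
H↔A: latent back-door arc(s) into H.
size 0: {}; under {} H still reaches {A,B,E,F,M,Z} ∋ A.
size 1: {E}, {F}, {M} …(+1); under {E} H still reaches {A,B,F,Z} ∋ A.
size 2: {E,F}, {E,M}, {E,Z} …(+3); under {E,F} H still reaches {A,B} ∋ A.
H↔A cannot be blocked by any observed set — no back-door set.
No mediator lies on a directed H→…→A path.
Neither criterion identifies P(A|do(H)) in this graph.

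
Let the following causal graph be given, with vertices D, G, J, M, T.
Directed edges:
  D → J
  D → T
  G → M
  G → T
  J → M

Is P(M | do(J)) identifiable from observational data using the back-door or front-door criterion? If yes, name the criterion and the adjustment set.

P(M|do(J)): backdoor, adjust for ∅.

desc(J)\{J}={M}; candidates ⊆ {D,G,T}.
∅: J⊥M given ∅ in G with J→· removed — back-door holds.
P(M|do(J)) = P(M|J) — no adjustment needed.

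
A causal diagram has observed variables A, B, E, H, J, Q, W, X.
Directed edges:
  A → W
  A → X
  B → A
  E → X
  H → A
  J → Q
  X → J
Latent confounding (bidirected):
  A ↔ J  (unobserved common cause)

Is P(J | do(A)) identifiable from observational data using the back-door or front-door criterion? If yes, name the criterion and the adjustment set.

desc(A)\{A}={J,Q,W,X}; candidates ⊆ {B,E,H}.
A↔J: latent back-door arc(s) into A.
size 0: {}; under {} A still reaches {B,H,J,Q} ∋ J.
size 1: {B}, {E}, {H}; under {B} A still reaches {H,J,Q} ∋ J.
size 2: {B,E}, {B,H}, {E,H}; under {B,E} A still reaches {H,J,Q} ∋ J.
A↔J cannot be blocked by any observed set — no back-door set.
{X}: (i) intercepts every directed A→J path; (ii) no back-door A→{X}; (iii) {A} blocks every back-door {X}→J. Front-door holds.
P(J|do(A)) = Σ_{X} P(X|A) Σ_{A'} P(J|X,A')P(A').

P(J|do(A)): frontdoor, adjust for {X}.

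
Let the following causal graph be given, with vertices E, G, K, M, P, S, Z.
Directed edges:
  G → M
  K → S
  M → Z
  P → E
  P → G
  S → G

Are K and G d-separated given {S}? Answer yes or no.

Bayes-Ball from K | {S} reaches ∅.
G ∉ reach(K|{S}) ⇒ K ⊥ G | {S}.

Yes — K ⊥ G | {S}.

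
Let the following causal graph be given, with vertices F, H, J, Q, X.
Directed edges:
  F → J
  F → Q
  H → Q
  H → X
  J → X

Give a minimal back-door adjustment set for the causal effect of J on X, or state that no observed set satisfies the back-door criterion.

J→X: minimal back-door set ∅.

desc(J)\{J}={X}; candidates ⊆ {F,H,Q}.
∅: J⊥X given ∅ in G with J→· removed — back-door holds.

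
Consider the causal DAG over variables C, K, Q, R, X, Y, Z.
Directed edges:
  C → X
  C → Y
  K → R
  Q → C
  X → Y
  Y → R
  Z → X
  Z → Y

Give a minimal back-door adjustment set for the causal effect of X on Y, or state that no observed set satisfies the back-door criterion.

X→Y: minimal back-door set {C, Z}.

desc(X)\{X}={R,Y}; candidates ⊆ {C,K,Q,Z}.
size 0: {}; under {} X still reaches {C,Q,R,Y,Z} ∋ Y.
size 1: {C}, {K}, {Q} …(+1); under {C} X still reaches {R,Y,Z} ∋ Y.
{C,Z}: X⊥Y given {C,Z} in G with X→· removed — back-door holds.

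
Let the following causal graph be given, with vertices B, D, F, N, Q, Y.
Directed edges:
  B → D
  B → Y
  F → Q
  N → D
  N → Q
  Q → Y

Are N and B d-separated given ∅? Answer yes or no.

Yes — N ⊥ B | ∅.

Bayes-Ball from N | ∅ reaches {D,Q,Y}.
B ∉ reach(N|∅) ⇒ N ⊥ B | ∅.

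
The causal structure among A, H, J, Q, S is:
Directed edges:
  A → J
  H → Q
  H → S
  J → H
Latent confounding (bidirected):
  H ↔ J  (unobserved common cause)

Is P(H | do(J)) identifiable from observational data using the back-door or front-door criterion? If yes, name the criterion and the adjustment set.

desc(J)\{J}={H,Q,S}; candidates ⊆ {A}.
J↔H: latent back-door arc(s) into J.
size 0: {}; under {} J still reaches {A,H,Q,S} ∋ H.
size 1: {A}; under {A} J still reaches {H,Q,S} ∋ H.
J↔H cannot be blocked by any observed set — no back-door set.
No mediator lies on a directed J→…→H path.
Neither criterion identifies P(H|do(J)) in this graph.

P(H|do(J)): not identifiable (no BD/FD set).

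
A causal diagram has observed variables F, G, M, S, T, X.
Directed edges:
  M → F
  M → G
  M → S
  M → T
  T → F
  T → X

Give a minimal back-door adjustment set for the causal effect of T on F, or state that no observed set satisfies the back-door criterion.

T→F: minimal back-door set {M}.

desc(T)\{T}={F,X}; candidates ⊆ {G,M,S}.
size 0: {}; under {} T still reaches {F,G,M,S} ∋ F.
{M}: T⊥F given {M} in G with T→· removed — back-door holds.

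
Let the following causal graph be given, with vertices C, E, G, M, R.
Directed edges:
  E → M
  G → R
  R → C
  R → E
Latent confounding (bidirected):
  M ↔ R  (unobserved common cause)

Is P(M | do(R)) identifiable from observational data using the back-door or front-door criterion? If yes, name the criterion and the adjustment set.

P(M|do(R)): frontdoor, adjust for {E}.

desc(R)\{R}={C,E,M}; candidates ⊆ {G}.
R↔M: latent back-door arc(s) into R.
size 0: {}; under {} R still reaches {G,M} ∋ M.
size 1: {G}; under {G} R still reaches {M} ∋ M.
R↔M cannot be blocked by any observed set — no back-door set.
{E}: (i) intercepts every directed R→M path; (ii) no back-door R→{E}; (iii) {R} blocks every back-door {E}→M. Front-door holds.
P(M|do(R)) = Σ_{E} P(E|R) Σ_{R'} P(M|E,R')P(R').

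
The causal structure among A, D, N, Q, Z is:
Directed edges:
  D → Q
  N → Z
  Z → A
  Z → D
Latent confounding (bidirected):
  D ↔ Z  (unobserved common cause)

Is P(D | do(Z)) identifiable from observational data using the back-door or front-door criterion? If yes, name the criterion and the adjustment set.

P(D|do(Z)): not identifiable (no BD/FD set).

desc(Z)\{Z}={A,D,Q}; candidates ⊆ {N}.
Z↔D: latent back-door arc(s) into Z.
size 0: {}; under {} Z still reaches {D,N,Q} ∋ D.
size 1: {N}; under {N} Z still reaches {D,Q} ∋ D.
Z↔D cannot be blocked by any observed set — no back-door set.
No mediator lies on a directed Z→…→D path.
Neither criterion identifies P(D|do(Z)) in this graph.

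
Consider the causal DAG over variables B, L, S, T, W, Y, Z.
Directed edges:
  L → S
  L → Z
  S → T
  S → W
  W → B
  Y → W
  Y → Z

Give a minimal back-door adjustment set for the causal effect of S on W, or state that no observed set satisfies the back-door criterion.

desc(S)\{S}={B,T,W}; candidates ⊆ {L,Y,Z}.
∅: S⊥W given ∅ in G with S→· removed — back-door holds.

S→W: minimal back-door set ∅.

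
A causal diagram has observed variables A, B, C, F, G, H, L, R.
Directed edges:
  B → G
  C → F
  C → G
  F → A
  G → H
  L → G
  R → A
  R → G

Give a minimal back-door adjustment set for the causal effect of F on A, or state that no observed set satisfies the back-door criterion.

desc(F)\{F}={A}; candidates ⊆ {B,C,G,H,L,R}.
∅: F⊥A given ∅ in G with F→· removed — back-door holds.

F→A: minimal back-door set ∅.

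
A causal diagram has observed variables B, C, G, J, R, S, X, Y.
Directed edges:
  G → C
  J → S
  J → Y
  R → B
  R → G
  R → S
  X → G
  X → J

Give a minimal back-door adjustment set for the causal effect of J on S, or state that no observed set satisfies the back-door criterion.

desc(J)\{J}={S,Y}; candidates ⊆ {B,C,G,R,X}.
∅: J⊥S given ∅ in G with J→· removed — back-door holds.

J→S: minimal back-door set ∅.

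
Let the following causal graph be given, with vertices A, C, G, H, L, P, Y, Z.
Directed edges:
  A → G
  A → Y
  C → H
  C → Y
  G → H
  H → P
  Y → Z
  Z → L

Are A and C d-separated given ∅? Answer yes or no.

Bayes-Ball from A | ∅ reaches {G,H,L,P,Y,Z}.
C ∉ reach(A|∅) ⇒ A ⊥ C | ∅.

Yes — A ⊥ C | ∅.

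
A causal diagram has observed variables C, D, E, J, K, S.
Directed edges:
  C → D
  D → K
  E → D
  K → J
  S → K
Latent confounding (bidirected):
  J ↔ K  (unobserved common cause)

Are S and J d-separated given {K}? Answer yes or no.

No — S and J are d-connected given {K}.

Bayes-Ball from S | {K} reaches {C,D,E,J}.
J ∈ reach(S|{K}) ⇒ S ⊥̸ J | {K}.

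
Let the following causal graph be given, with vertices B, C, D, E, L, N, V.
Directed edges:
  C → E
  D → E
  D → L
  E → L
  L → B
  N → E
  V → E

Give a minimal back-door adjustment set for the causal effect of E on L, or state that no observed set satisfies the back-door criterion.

E→L: minimal back-door set {D}.

desc(E)\{E}={B,L}; candidates ⊆ {C,D,N,V}.
size 0: {}; under {} E still reaches {B,C,D,L,N,V} ∋ L.
{D}: E⊥L given {D} in G with E→· removed — back-door holds.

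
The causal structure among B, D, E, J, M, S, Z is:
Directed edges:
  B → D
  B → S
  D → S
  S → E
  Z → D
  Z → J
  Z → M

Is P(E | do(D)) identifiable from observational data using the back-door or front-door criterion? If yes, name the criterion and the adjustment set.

P(E|do(D)): backdoor, adjust for {B}.

desc(D)\{D}={E,S}; candidates ⊆ {B,J,M,Z}.
size 0: {}; under {} D still reaches {B,E,J,M,S,Z} ∋ E.
{B}: D⊥E given {B} in G with D→· removed — back-door holds.
P(E|do(D)) = Σ_{B} P(E|D,B)·P(B).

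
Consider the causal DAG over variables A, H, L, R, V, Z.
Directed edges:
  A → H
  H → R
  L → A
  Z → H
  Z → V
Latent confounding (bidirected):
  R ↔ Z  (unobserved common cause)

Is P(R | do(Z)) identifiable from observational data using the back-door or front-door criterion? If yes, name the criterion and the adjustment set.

desc(Z)\{Z}={H,R,V}; candidates ⊆ {A,L}.
Z↔R: latent back-door arc(s) into Z.
size 0: {}; under {} Z still reaches {R} ∋ R.
size 1: {A}, {L}; under {A} Z still reaches {R} ∋ R.
size 2: {A,L}; under {A,L} Z still reaches {R} ∋ R.
Z↔R cannot be blocked by any observed set — no back-door set.
{H}: (i) intercepts every directed Z→R path; (ii) no back-door Z→{H}; (iii) {Z} blocks every back-door {H}→R. Front-door holds.
P(R|do(Z)) = Σ_{H} P(H|Z) Σ_{Z'} P(R|H,Z')P(Z').

P(R|do(Z)): frontdoor, adjust for {H}.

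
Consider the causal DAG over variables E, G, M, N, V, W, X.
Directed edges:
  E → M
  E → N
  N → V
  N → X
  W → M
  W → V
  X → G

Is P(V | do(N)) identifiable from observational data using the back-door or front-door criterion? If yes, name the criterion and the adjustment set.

desc(N)\{N}={G,V,X}; candidates ⊆ {E,M,W}.
∅: N⊥V given ∅ in G with N→· removed — back-door holds.
P(V|do(N)) = P(V|N) — no adjustment needed.

P(V|do(N)): backdoor, adjust for ∅.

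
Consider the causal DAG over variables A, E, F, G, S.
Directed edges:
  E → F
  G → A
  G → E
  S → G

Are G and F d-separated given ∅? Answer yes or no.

No — G and F are d-connected given ∅.

Bayes-Ball from G | ∅ reaches {A,E,F,S}.
F ∈ reach(G|∅) ⇒ G ⊥̸ F | ∅.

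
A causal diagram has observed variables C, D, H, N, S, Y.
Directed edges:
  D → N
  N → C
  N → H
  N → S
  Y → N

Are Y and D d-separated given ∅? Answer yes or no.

Bayes-Ball from Y | ∅ reaches {C,H,N,S}.
D ∉ reach(Y|∅) ⇒ Y ⊥ D | ∅.

Yes — Y ⊥ D | ∅.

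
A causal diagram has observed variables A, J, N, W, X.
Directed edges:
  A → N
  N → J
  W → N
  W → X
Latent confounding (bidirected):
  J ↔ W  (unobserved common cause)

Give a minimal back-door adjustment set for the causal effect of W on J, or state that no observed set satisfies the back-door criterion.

desc(W)\{W}={J,N,X}; candidates ⊆ {A}.
W↔J: latent back-door arc(s) into W.
size 0: {}; under {} W still reaches {J} ∋ J.
size 1: {A}; under {A} W still reaches {J} ∋ J.
W↔J cannot be blocked by any observed set — no back-door set.

W→J: no observed back-door set.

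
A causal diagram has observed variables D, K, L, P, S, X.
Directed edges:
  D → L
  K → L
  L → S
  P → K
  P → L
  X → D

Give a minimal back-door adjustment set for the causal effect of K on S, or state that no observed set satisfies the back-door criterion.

K→S: minimal back-door set {P}.

desc(K)\{K}={L,S}; candidates ⊆ {D,P,X}.
size 0: {}; under {} K still reaches {L,P,S} ∋ S.
{P}: K⊥S given {P} in G with K→· removed — back-door holds.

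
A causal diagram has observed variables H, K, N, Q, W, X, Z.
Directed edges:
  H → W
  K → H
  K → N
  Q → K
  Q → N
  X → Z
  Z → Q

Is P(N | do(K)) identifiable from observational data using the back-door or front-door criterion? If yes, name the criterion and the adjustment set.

P(N|do(K)): backdoor, adjust for {Q}.

desc(K)\{K}={H,N,W}; candidates ⊆ {Q,X,Z}.
size 0: {}; under {} K still reaches {N,Q,X,Z} ∋ N.
{Q}: K⊥N given {Q} in G with K→· removed — back-door holds.
P(N|do(K)) = Σ_{Q} P(N|K,Q)·P(Q).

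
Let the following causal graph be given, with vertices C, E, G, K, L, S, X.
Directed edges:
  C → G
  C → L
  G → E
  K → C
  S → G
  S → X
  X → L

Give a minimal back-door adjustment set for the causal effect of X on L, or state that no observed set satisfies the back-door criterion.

desc(X)\{X}={L}; candidates ⊆ {C,E,G,K,S}.
∅: X⊥L given ∅ in G with X→· removed — back-door holds.

X→L: minimal back-door set ∅.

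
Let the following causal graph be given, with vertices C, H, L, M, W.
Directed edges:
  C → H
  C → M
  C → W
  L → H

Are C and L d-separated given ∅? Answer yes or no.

Bayes-Ball from C | ∅ reaches {H,M,W}.
L ∉ reach(C|∅) ⇒ C ⊥ L | ∅.

Yes — C ⊥ L | ∅.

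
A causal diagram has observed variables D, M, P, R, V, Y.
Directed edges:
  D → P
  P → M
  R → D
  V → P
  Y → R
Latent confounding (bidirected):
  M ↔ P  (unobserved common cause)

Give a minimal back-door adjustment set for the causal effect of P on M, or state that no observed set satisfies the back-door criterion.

desc(P)\{P}={M}; candidates ⊆ {D,R,V,Y}.
P↔M: latent back-door arc(s) into P.
size 0: {}; under {} P still reaches {D,M,R,V,Y} ∋ M.
size 1: {D}, {R}, {V} …(+1); under {D} P still reaches {M,V} ∋ M.
size 2: {D,R}, {D,V}, {D,Y} …(+3); under {D,R} P still reaches {M,V} ∋ M.
P↔M cannot be blocked by any observed set — no back-door set.

P→M: no observed back-door set.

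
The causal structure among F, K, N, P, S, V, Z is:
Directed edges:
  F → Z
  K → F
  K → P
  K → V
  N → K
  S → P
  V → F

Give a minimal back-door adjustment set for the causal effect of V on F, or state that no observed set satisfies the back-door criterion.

desc(V)\{V}={F,Z}; candidates ⊆ {K,N,P,S}.
size 0: {}; under {} V still reaches {F,K,N,P,Z} ∋ F.
{K}: V⊥F given {K} in G with V→· removed — back-door holds.

V→F: minimal back-door set {K}.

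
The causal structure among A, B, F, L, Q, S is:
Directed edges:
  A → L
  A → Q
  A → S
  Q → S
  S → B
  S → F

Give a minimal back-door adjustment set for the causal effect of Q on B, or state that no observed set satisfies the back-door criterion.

Q→B: minimal back-door set {A}.

desc(Q)\{Q}={B,F,S}; candidates ⊆ {A,L}.
size 0: {}; under {} Q still reaches {A,B,F,L,S} ∋ B.
{A}: Q⊥B given {A} in G with Q→· removed — back-door holds.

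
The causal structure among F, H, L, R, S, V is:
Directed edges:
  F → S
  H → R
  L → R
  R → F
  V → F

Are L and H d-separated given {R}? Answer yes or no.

No — L and H are d-connected given {R}.

Bayes-Ball from L | {R} reaches {H}.
H ∈ reach(L|{R}) ⇒ L ⊥̸ H | {R}.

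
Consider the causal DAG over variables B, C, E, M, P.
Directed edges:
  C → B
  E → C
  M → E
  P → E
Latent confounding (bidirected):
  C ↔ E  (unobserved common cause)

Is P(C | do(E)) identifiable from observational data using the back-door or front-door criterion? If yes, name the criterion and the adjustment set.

desc(E)\{E}={B,C}; candidates ⊆ {M,P}.
E↔C: latent back-door arc(s) into E.
size 0: {}; under {} E still reaches {B,C,M,P} ∋ C.
size 1: {M}, {P}; under {M} E still reaches {B,C,P} ∋ C.
size 2: {M,P}; under {M,P} E still reaches {B,C} ∋ C.
E↔C cannot be blocked by any observed set — no back-door set.
No mediator lies on a directed E→…→C path.
Neither criterion identifies P(C|do(E)) in this graph.

P(C|do(E)): not identifiable (no BD/FD set).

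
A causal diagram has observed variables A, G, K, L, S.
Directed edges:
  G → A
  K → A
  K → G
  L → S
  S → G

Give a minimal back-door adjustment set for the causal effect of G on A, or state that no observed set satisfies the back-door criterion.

G→A: minimal back-door set {K}.

desc(G)\{G}={A}; candidates ⊆ {K,L,S}.
size 0: {}; under {} G still reaches {A,K,L,S} ∋ A.
{K}: G⊥A given {K} in G with G→· removed — back-door holds.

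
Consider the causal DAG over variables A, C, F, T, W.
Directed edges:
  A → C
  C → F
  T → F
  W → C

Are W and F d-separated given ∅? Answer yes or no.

Bayes-Ball from W | ∅ reaches {C,F}.
F ∈ reach(W|∅) ⇒ W ⊥̸ F | ∅.

No — W and F are d-connected given ∅.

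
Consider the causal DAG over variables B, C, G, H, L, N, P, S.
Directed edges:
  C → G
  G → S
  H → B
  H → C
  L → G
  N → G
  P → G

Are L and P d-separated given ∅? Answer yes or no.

Bayes-Ball from L | ∅ reaches {G,S}.
P ∉ reach(L|∅) ⇒ L ⊥ P | ∅.

Yes — L ⊥ P | ∅.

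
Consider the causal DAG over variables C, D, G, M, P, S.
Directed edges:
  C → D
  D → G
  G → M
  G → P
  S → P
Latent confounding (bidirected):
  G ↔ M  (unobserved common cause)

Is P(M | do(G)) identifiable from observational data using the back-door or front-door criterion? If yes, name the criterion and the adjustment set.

desc(G)\{G}={M,P}; candidates ⊆ {C,D,S}.
G↔M: latent back-door arc(s) into G.
size 0: {}; under {} G still reaches {C,D,M} ∋ M.
size 1: {C}, {D}, {S}; under {C} G still reaches {D,M} ∋ M.
size 2: {C,D}, {C,S}, {D,S}; under {C,D} G still reaches {M} ∋ M.
G↔M cannot be blocked by any observed set — no back-door set.
No mediator lies on a directed G→…→M path.
Neither criterion identifies P(M|do(G)) in this graph.

P(M|do(G)): not identifiable (no BD/FD set).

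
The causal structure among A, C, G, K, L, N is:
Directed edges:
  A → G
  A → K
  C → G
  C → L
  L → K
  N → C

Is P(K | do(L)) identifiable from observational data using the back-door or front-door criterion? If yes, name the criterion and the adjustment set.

desc(L)\{L}={K}; candidates ⊆ {A,C,G,N}.
∅: L⊥K given ∅ in G with L→· removed — back-door holds.
P(K|do(L)) = P(K|L) — no adjustment needed.

P(K|do(L)): backdoor, adjust for ∅.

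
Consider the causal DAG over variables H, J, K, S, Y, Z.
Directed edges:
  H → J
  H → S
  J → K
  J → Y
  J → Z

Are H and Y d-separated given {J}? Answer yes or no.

Bayes-Ball from H | {J} reaches {S}.
Y ∉ reach(H|{J}) ⇒ H ⊥ Y | {J}.

Yes — H ⊥ Y | {J}.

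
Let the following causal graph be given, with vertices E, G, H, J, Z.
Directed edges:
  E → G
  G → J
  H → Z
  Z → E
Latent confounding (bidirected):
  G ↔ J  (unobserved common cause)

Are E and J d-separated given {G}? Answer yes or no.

No — E and J are d-connected given {G}.

Bayes-Ball from E | {G} reaches {H,J,Z}.
J ∈ reach(E|{G}) ⇒ E ⊥̸ J | {G}.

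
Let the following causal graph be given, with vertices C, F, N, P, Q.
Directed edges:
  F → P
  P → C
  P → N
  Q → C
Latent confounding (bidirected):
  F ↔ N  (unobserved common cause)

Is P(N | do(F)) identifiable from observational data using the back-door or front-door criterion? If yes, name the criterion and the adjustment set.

desc(F)\{F}={C,N,P}; candidates ⊆ {Q}.
F↔N: latent back-door arc(s) into F.
size 0: {}; under {} F still reaches {N} ∋ N.
size 1: {Q}; under {Q} F still reaches {N} ∋ N.
F↔N cannot be blocked by any observed set — no back-door set.
{P}: (i) intercepts every directed F→N path; (ii) no back-door F→{P}; (iii) {F} blocks every back-door {P}→N. Front-door holds.
P(N|do(F)) = Σ_{P} P(P|F) Σ_{F'} P(N|P,F')P(F').

P(N|do(F)): frontdoor, adjust for {P}.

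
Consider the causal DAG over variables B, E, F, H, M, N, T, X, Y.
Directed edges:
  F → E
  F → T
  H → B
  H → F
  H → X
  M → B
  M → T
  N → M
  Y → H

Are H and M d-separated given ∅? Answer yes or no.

Bayes-Ball from H | ∅ reaches {B,E,F,T,X,Y}.
M ∉ reach(H|∅) ⇒ H ⊥ M | ∅.

Yes — H ⊥ M | ∅.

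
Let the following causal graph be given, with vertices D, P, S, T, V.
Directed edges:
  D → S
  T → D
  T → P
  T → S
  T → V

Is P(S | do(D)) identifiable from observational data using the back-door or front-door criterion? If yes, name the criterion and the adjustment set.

P(S|do(D)): backdoor, adjust for {T}.

desc(D)\{D}={S}; candidates ⊆ {P,T,V}.
size 0: {}; under {} D still reaches {P,S,T,V} ∋ S.
{T}: D⊥S given {T} in G with D→· removed — back-door holds.
P(S|do(D)) = Σ_{T} P(S|D,T)·P(T).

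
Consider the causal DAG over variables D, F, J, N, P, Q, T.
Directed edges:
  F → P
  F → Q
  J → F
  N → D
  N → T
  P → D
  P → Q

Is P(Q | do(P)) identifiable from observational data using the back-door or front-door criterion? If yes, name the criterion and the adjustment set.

desc(P)\{P}={D,Q}; candidates ⊆ {F,J,N,T}.
size 0: {}; under {} P still reaches {F,J,Q} ∋ Q.
{F}: P⊥Q given {F} in G with P→· removed — back-door holds.
P(Q|do(P)) = Σ_{F} P(Q|P,F)·P(F).

P(Q|do(P)): backdoor, adjust for {F}.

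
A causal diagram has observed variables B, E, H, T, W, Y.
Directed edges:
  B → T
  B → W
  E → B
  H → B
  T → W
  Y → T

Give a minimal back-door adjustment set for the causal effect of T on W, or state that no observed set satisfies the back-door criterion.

T→W: minimal back-door set {B}.

desc(T)\{T}={W}; candidates ⊆ {B,E,H,Y}.
size 0: {}; under {} T still reaches {B,E,H,W,Y} ∋ W.
{B}: T⊥W given {B} in G with T→· removed — back-door holds.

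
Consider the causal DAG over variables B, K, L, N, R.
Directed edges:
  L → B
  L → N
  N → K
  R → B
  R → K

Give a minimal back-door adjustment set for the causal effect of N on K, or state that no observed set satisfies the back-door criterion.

desc(N)\{N}={K}; candidates ⊆ {B,L,R}.
∅: N⊥K given ∅ in G with N→· removed — back-door holds.

N→K: minimal back-door set ∅.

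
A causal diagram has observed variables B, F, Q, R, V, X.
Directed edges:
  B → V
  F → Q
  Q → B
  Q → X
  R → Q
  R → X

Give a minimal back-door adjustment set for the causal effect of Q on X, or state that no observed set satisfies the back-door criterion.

desc(Q)\{Q}={B,V,X}; candidates ⊆ {F,R}.
size 0: {}; under {} Q still reaches {F,R,X} ∋ X.
{R}: Q⊥X given {R} in G with Q→· removed — back-door holds.

Q→X: minimal back-door set {R}.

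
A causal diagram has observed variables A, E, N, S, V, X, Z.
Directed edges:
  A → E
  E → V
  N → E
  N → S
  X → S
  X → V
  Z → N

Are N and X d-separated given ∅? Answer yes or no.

Bayes-Ball from N | ∅ reaches {E,S,V,Z}.
X ∉ reach(N|∅) ⇒ N ⊥ X | ∅.

Yes — N ⊥ X | ∅.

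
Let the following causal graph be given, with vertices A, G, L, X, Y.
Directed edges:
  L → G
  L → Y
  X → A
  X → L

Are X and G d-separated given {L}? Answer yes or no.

Bayes-Ball from X | {L} reaches {A}.
G ∉ reach(X|{L}) ⇒ X ⊥ G | {L}.

Yes — X ⊥ G | {L}.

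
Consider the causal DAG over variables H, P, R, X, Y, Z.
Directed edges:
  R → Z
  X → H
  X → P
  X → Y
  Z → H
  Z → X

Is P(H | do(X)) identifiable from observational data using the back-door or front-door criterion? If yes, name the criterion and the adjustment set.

P(H|do(X)): backdoor, adjust for {Z}.

desc(X)\{X}={H,P,Y}; candidates ⊆ {R,Z}.
size 0: {}; under {} X still reaches {H,R,Z} ∋ H.
{Z}: X⊥H given {Z} in G with X→· removed — back-door holds.
P(H|do(X)) = Σ_{Z} P(H|X,Z)·P(Z).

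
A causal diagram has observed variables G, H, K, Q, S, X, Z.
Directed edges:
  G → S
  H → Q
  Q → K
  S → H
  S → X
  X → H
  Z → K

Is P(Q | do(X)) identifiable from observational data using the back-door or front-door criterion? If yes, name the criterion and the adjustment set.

desc(X)\{X}={H,K,Q}; candidates ⊆ {G,S,Z}.
size 0: {}; under {} X still reaches {G,H,K,Q,S} ∋ Q.
{S}: X⊥Q given {S} in G with X→· removed — back-door holds.
P(Q|do(X)) = Σ_{S} P(Q|X,S)·P(S).

P(Q|do(X)): backdoor, adjust for {S}.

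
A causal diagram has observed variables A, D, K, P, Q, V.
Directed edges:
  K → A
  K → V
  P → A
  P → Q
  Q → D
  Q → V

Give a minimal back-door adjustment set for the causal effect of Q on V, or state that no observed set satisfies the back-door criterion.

desc(Q)\{Q}={D,V}; candidates ⊆ {A,K,P}.
∅: Q⊥V given ∅ in G with Q→· removed — back-door holds.

Q→V: minimal back-door set ∅.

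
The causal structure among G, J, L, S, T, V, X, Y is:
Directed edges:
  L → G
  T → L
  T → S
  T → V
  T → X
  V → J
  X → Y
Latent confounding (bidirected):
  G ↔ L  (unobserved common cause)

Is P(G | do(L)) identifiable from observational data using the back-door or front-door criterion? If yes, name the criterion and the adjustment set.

P(G|do(L)): not identifiable (no BD/FD set).

desc(L)\{L}={G}; candidates ⊆ {J,S,T,V,X,Y}.
L↔G: latent back-door arc(s) into L.
size 0: {}; under {} L still reaches {G,J,S,T,V,X,Y} ∋ G.
size 1: {J}, {S}, {T} …(+3); under {J} L still reaches {G,S,T,V,X,Y} ∋ G.
size 2: {J,S}, {J,T}, {J,V} …(+12); under {J,S} L still reaches {G,T,V,X,Y} ∋ G.
L↔G cannot be blocked by any observed set — no back-door set.
No mediator lies on a directed L→…→G path.
Neither criterion identifies P(G|do(L)) in this graph.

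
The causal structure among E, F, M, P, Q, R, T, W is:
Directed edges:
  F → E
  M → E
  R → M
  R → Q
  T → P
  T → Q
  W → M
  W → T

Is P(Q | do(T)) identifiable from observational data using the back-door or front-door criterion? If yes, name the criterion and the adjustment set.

desc(T)\{T}={P,Q}; candidates ⊆ {E,F,M,R,W}.
∅: T⊥Q given ∅ in G with T→· removed — back-door holds.
P(Q|do(T)) = P(Q|T) — no adjustment needed.

P(Q|do(T)): backdoor, adjust for ∅.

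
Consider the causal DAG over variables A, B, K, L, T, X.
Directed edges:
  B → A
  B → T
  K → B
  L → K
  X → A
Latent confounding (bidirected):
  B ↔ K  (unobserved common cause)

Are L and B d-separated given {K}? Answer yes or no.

Bayes-Ball from L | {K} reaches {A,B,T}.
B ∈ reach(L|{K}) ⇒ L ⊥̸ B | {K}.

No — L and B are d-connected given {K}.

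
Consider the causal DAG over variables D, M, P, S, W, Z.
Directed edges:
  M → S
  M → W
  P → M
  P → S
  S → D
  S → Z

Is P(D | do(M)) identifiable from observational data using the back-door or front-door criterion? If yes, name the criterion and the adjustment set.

P(D|do(M)): backdoor, adjust for {P}.

desc(M)\{M}={D,S,W,Z}; candidates ⊆ {P}.
size 0: {}; under {} M still reaches {D,P,S,Z} ∋ D.
{P}: M⊥D given {P} in G with M→· removed — back-door holds.
P(D|do(M)) = Σ_{P} P(D|M,P)·P(P).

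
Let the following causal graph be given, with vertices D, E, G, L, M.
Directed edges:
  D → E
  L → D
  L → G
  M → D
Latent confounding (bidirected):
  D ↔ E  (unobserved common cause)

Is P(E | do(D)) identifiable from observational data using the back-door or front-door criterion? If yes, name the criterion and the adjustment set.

desc(D)\{D}={E}; candidates ⊆ {G,L,M}.
D↔E: latent back-door arc(s) into D.
size 0: {}; under {} D still reaches {E,G,L,M} ∋ E.
size 1: {G}, {L}, {M}; under {G} D still reaches {E,L,M} ∋ E.
size 2: {G,L}, {G,M}, {L,M}; under {G,L} D still reaches {E,M} ∋ E.
D↔E cannot be blocked by any observed set — no back-door set.
No mediator lies on a directed D→…→E path.
Neither criterion identifies P(E|do(D)) in this graph.

P(E|do(D)): not identifiable (no BD/FD set).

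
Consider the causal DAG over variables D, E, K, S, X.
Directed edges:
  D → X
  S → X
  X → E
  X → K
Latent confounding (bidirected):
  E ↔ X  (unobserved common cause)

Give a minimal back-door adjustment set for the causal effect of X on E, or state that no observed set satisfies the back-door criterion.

X→E: no observed back-door set.

desc(X)\{X}={E,K}; candidates ⊆ {D,S}.
X↔E: latent back-door arc(s) into X.
size 0: {}; under {} X still reaches {D,E,S} ∋ E.
size 1: {D}, {S}; under {D} X still reaches {E,S} ∋ E.
size 2: {D,S}; under {D,S} X still reaches {E} ∋ E.
X↔E cannot be blocked by any observed set — no back-door set.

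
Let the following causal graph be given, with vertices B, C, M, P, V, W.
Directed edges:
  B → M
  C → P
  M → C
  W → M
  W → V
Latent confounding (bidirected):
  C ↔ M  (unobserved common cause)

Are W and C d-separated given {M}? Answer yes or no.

Bayes-Ball from W | {M} reaches {B,C,P,V}.
C ∈ reach(W|{M}) ⇒ W ⊥̸ C | {M}.

No — W and C are d-connected given {M}.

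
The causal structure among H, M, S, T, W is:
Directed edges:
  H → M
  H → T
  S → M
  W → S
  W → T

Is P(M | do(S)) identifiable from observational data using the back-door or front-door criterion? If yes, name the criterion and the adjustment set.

desc(S)\{S}={M}; candidates ⊆ {H,T,W}.
∅: S⊥M given ∅ in G with S→· removed — back-door holds.
P(M|do(S)) = P(M|S) — no adjustment needed.

P(M|do(S)): backdoor, adjust for ∅.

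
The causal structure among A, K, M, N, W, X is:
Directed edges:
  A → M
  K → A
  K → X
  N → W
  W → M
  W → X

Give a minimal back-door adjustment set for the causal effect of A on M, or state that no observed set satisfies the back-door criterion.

A→M: minimal back-door set ∅.

desc(A)\{A}={M}; candidates ⊆ {K,N,W,X}.
∅: A⊥M given ∅ in G with A→· removed — back-door holds.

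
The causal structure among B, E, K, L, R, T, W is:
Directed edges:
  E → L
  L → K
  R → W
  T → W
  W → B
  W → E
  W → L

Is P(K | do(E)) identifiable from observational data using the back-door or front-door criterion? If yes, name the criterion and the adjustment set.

desc(E)\{E}={K,L}; candidates ⊆ {B,R,T,W}.
size 0: {}; under {} E still reaches {B,K,L,R,T,W} ∋ K.
{W}: E⊥K given {W} in G with E→· removed — back-door holds.
P(K|do(E)) = Σ_{W} P(K|E,W)·P(W).

P(K|do(E)): backdoor, adjust for {W}.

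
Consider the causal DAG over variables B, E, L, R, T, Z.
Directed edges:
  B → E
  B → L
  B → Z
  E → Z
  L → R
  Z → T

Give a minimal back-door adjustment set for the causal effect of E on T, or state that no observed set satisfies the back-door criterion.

E→T: minimal back-door set {B}.

desc(E)\{E}={T,Z}; candidates ⊆ {B,L,R}.
size 0: {}; under {} E still reaches {B,L,R,T,Z} ∋ T.
{B}: E⊥T given {B} in G with E→· removed — back-door holds.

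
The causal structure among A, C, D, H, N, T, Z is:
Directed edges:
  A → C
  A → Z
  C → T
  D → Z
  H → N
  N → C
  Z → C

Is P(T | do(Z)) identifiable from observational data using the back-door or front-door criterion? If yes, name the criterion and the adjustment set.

P(T|do(Z)): backdoor, adjust for {A}.

desc(Z)\{Z}={C,T}; candidates ⊆ {A,D,H,N}.
size 0: {}; under {} Z still reaches {A,C,D,T} ∋ T.
{A}: Z⊥T given {A} in G with Z→· removed — back-door holds.
P(T|do(Z)) = Σ_{A} P(T|Z,A)·P(A).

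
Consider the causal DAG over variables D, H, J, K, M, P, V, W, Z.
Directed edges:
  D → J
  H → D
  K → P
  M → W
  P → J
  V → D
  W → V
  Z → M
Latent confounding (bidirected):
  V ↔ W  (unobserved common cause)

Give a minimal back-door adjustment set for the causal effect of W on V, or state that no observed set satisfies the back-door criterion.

desc(W)\{W}={D,J,V}; candidates ⊆ {H,K,M,P,Z}.
W↔V: latent back-door arc(s) into W.
size 0: {}; under {} W still reaches {D,J,M,V,Z} ∋ V.
size 1: {H}, {K}, {M} …(+2); under {H} W still reaches {D,J,M,V,Z} ∋ V.
size 2: {H,K}, {H,M}, {H,P} …(+7); under {H,K} W still reaches {D,J,M,V,Z} ∋ V.
W↔V cannot be blocked by any observed set — no back-door set.

W→V: no observed back-door set.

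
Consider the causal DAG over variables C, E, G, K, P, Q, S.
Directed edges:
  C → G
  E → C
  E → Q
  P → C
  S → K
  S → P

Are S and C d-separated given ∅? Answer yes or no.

No — S and C are d-connected given ∅.

Bayes-Ball from S | ∅ reaches {C,G,K,P}.
C ∈ reach(S|∅) ⇒ S ⊥̸ C | ∅.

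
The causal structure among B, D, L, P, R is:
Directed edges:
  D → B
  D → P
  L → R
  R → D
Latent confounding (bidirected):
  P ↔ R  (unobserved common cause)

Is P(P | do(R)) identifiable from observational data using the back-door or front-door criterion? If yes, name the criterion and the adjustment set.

P(P|do(R)): frontdoor, adjust for {D}.

desc(R)\{R}={B,D,P}; candidates ⊆ {L}.
R↔P: latent back-door arc(s) into R.
size 0: {}; under {} R still reaches {L,P} ∋ P.
size 1: {L}; under {L} R still reaches {P} ∋ P.
R↔P cannot be blocked by any observed set — no back-door set.
{D}: (i) intercepts every directed R→P path; (ii) no back-door R→{D}; (iii) {R} blocks every back-door {D}→P. Front-door holds.
P(P|do(R)) = Σ_{D} P(D|R) Σ_{R'} P(P|D,R')P(R').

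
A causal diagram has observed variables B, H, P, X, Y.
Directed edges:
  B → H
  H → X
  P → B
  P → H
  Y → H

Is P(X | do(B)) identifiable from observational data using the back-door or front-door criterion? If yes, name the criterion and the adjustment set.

P(X|do(B)): backdoor, adjust for {P}.

desc(B)\{B}={H,X}; candidates ⊆ {P,Y}.
size 0: {}; under {} B still reaches {H,P,X} ∋ X.
{P}: B⊥X given {P} in G with B→· removed — back-door holds.
P(X|do(B)) = Σ_{P} P(X|B,P)·P(P).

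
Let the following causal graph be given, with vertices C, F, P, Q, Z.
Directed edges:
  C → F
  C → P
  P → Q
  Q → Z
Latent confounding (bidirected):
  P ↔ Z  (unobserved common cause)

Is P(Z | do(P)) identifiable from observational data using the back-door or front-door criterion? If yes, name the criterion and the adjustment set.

P(Z|do(P)): frontdoor, adjust for {Q}.

desc(P)\{P}={Q,Z}; candidates ⊆ {C,F}.
P↔Z: latent back-door arc(s) into P.
size 0: {}; under {} P still reaches {C,F,Z} ∋ Z.
size 1: {C}, {F}; under {C} P still reaches {Z} ∋ Z.
size 2: {C,F}; under {C,F} P still reaches {Z} ∋ Z.
P↔Z cannot be blocked by any observed set — no back-door set.
{Q}: (i) intercepts every directed P→Z path; (ii) no back-door P→{Q}; (iii) {P} blocks every back-door {Q}→Z. Front-door holds.
P(Z|do(P)) = Σ_{Q} P(Q|P) Σ_{P'} P(Z|Q,P')P(P').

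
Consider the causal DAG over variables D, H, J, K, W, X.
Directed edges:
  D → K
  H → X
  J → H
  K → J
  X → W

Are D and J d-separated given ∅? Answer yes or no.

Bayes-Ball from D | ∅ reaches {H,J,K,W,X}.
J ∈ reach(D|∅) ⇒ D ⊥̸ J | ∅.

No — D and J are d-connected given ∅.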